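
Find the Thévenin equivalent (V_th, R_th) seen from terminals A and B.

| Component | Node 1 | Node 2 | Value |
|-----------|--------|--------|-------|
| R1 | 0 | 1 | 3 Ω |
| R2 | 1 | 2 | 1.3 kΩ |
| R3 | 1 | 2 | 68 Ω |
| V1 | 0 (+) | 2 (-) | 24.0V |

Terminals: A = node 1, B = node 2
Step 1 — V_th is the open-circuit voltage V_A - V_B (nothing connected across the terminals).
Nodal analysis, taking node 2 as the 0 V reference.
Source V1 fixes V_0 = 24 V.
KCL at each unknown node (sum of currents leaving = 0; resistances in Ω):
  Node 1: (V_1 - 24)/3 + (V_1 - 0)/1300 + (V_1 - 0)/68 = 0
Collecting terms: 0.3488 × V_1 = 8  =>  V_1 = 22.94 V
V_th = V_1 - V_2 = 22.94 - 0 = 22.94 V
Step 2 — R_th: zero the source — replace V1 by a short circuit (node 2 merges into node 0) — and find the resistance seen between A (node 1) and B (node 0).
Reduce the network between node 1 (A) and node 0 (B) by series/parallel combination:
  Rp1 = R1 ‖ R2 ‖ R3 (parallel, all between nodes 0 and 1) = 1/(1/3 + 1/1300 + 1/68) = 2.867 Ω
R_th = 2.867 Ω

Final answer: V_th = 22.94 V, R_th = 2.867 Ω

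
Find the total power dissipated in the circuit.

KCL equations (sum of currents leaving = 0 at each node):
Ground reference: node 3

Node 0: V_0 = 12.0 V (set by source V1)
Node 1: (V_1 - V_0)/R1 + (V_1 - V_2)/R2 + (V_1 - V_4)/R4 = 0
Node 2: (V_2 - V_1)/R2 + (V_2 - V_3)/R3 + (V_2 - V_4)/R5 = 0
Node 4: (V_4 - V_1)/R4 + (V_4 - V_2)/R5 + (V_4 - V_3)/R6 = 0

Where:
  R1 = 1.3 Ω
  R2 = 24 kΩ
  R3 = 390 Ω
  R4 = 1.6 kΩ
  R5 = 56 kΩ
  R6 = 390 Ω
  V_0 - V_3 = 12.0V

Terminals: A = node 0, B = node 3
Nodal analysis, taking node 3 as the 0 V reference.
Source V1 fixes V_0 = 12 V.
KCL at each unknown node (sum of currents leaving = 0; resistances in Ω):
  Node 1: (V_1 - 12)/1.3 + (V_1 - V_2)/24000 + (V_1 - V_4)/1600 = 0
  Node 2: (V_2 - V_1)/24000 + (V_2 - 0)/390 + (V_2 - V_4)/56000 = 0
  Node 4: (V_4 - V_1)/1600 + (V_4 - V_2)/56000 + (V_4 - 0)/390 = 0
Collecting terms (coefficients in siemens):
  0.7699·V_1 - 0.00004167·V_2 - 0.000625·V_4 = 9.231
  0.002624·V_2 - 0.00004167·V_1 - 0.00001786·V_4 = 0
  0.003207·V_4 - 0.000625·V_1 - 0.00001786·V_2 = 0
Solving these 3 simultaneous equations (Gaussian elimination) gives:
  V_1 = 11.99 V, V_2 = 0.2064 V, V_4 = 2.338 V
Power in each resistor, P = (ΔV)²/R:
  P_R1 = (12 - 11.99)²/1.3 = 0.00005534 W
  P_R2 = (11.99 - 0.2064)²/24000 = 0.005787 W
  P_R3 = (0.2064 - 0)²/390 = 0.0001092 W
  P_R4 = (11.99 - 2.338)²/1600 = 0.05824 W
  P_R5 = (0.2064 - 2.338)²/56000 = 0.00008115 W
  P_R6 = (0 - 2.338)²/390 = 0.01402 W
P_total = P_R1 + P_R2 + P_R3 + P_R4 + P_R5 + P_R6 = 0.07829 W

Final answer: 0.07829 W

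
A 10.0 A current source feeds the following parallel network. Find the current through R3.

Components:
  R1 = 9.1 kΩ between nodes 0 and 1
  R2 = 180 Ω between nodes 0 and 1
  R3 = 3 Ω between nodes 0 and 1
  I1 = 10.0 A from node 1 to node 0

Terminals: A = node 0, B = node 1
All resistors sit directly between nodes 0 and 1, so they are in parallel and share one voltage V; the full source current 10 A splits among them.
1/R_par = 1/9100 + 1/180 + 1/3 = 0.339 S  =>  R_par = 2.95 Ω
V = I × R_par = 10 × 2.95 = 29.5 V
I_R3 = V/R3 = 29.5/3 = 9.833 A

Final answer: 9.833 A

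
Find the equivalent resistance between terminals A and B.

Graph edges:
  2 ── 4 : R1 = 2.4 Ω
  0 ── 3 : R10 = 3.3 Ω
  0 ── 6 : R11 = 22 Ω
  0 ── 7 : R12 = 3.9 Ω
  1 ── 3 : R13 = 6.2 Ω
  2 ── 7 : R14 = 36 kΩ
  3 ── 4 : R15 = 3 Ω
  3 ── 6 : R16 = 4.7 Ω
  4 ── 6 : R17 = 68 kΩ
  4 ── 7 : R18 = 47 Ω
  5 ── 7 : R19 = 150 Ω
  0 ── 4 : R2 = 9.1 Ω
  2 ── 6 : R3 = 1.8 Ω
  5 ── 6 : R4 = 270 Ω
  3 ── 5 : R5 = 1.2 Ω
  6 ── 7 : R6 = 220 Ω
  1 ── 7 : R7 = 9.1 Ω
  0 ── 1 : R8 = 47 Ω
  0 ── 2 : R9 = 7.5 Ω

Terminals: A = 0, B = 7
The network is not a plain series/parallel combination. Inject a 1 A test current into terminal A (node 0) and return it from terminal B (node 7); then R_eq = V_A / (1 A).
Nodal analysis, taking node 7 as the 0 V reference.
Current source I_test pushes 1 A into node 0 and draws it out of node 7.
KCL at each unknown node (sum of currents leaving = 0; resistances in Ω):
  Node 0: (V_0 - V_4)/9.1 + (V_0 - V_1)/47 + (V_0 - V_2)/7.5 + (V_0 - V_3)/3.3 + (V_0 - V_6)/22 + (V_0 - 0)/3.9 - 1 = 0
  Node 1: (V_1 - V_0)/47 + (V_1 - 0)/9.1 + (V_1 - V_3)/6.2 = 0
  Node 2: (V_2 - V_0)/7.5 + (V_2 - V_4)/2.4 + (V_2 - V_6)/1.8 + (V_2 - 0)/36000 = 0
  Node 3: (V_3 - V_0)/3.3 + (V_3 - V_1)/6.2 + (V_3 - V_5)/1.2 + (V_3 - V_4)/3 + (V_3 - V_6)/4.7 = 0
  Node 4: (V_4 - V_0)/9.1 + (V_4 - V_2)/2.4 + (V_4 - V_3)/3 + (V_4 - V_6)/68000 + (V_4 - 0)/47 = 0
  Node 5: (V_5 - V_3)/1.2 + (V_5 - V_6)/270 + (V_5 - 0)/150 = 0
  Node 6: (V_6 - V_0)/22 + (V_6 - V_2)/1.8 + (V_6 - V_3)/4.7 + (V_6 - V_4)/68000 + (V_6 - V_5)/270 + (V_6 - 0)/220 = 0
Collecting terms (coefficients in siemens):
  0.8694·V_0 - 0.02128·V_1 - 0.1333·V_2 - 0.303·V_3 - 0.1099·V_4 - 0.04545·V_6 = 1
  0.2925·V_1 - 0.02128·V_0 - 0.1613·V_3 = 0
  1.106·V_2 - 0.1333·V_0 - 0.4167·V_4 - 0.5556·V_6 = 0
  1.844·V_3 - 0.303·V_0 - 0.1613·V_1 - 0.3333·V_4 - 0.8333·V_5 - 0.2128·V_6 = 0
  0.8812·V_4 - 0.1099·V_0 - 0.4167·V_2 - 0.3333·V_3 - 0.00001471·V_6 = 0
  0.8437·V_5 - 0.8333·V_3 - 0.003704·V_6 = 0
  0.822·V_6 - 0.04545·V_0 - 0.5556·V_2 - 0.2128·V_3 - 0.00001471·V_4 - 0.003704·V_5 = 0
Solving these 7 simultaneous equations (Gaussian elimination) gives:
  V_0 = 2.904 V, V_1 = 1.579 V, V_2 = 2.591 V, V_3 = 2.48 V
  V_4 = 2.525 V, V_5 = 2.461 V, V_6 = 2.564 V
R_eq = V_0 / 1 A = 2.904 Ω

Final answer: 2.904 Ω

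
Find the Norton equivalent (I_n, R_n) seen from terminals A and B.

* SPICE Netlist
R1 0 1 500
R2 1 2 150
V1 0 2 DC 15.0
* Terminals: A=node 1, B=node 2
Find the Thévenin equivalent first; then I_n = V_th/R_th and R_n = R_th.
Step 1 — V_th is the open-circuit voltage V_A - V_B (nothing connected across the terminals).
Nodal analysis, taking node 2 as the 0 V reference.
Source V1 fixes V_0 = 15 V.
KCL at each unknown node (sum of currents leaving = 0; resistances in Ω):
  Node 1: (V_1 - 15)/500 + (V_1 - 0)/150 = 0
Collecting terms: 0.008667 × V_1 = 0.03  =>  V_1 = 3.462 V
V_th = V_1 - V_2 = 3.462 - 0 = 3.462 V
Step 2 — R_th: zero the source — replace V1 by a short circuit (node 2 merges into node 0) — and find the resistance seen between A (node 1) and B (node 0).
Reduce the network between node 1 (A) and node 0 (B) by series/parallel combination:
  Rp1 = R1 ‖ R2 (parallel, both between nodes 0 and 1) = 1/(1/500 + 1/150) = 115.4 Ω
R_th = 115.4 Ω
I_n = V_th/R_th = 3.462/115.4 = 0.03 A, and R_n = R_th = 115.4 Ω

Final answer: I_n = 0.03 A, R_n = 115.4 Ω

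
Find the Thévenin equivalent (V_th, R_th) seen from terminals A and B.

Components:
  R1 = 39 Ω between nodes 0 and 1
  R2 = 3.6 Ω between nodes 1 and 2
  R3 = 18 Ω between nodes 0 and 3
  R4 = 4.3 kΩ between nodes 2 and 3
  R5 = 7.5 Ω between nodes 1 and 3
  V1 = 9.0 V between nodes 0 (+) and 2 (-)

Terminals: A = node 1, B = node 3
Step 1 — V_th is the open-circuit voltage V_A - V_B (nothing connected across the terminals).
Nodal analysis, taking node 2 as the 0 V reference.
Source V1 fixes V_0 = 9 V.
KCL at each unknown node (sum of currents leaving = 0; resistances in Ω):
  Node 1: (V_1 - 9)/39 + (V_1 - 0)/3.6 + (V_1 - V_3)/7.5 = 0
  Node 3: (V_3 - 9)/18 + (V_3 - 0)/4300 + (V_3 - V_1)/7.5 = 0
Collecting terms (coefficients in siemens):
  0.4368·V_1 - 0.1333·V_3 = 0.2308
  0.1891·V_3 - 0.1333·V_1 = 0.5
Determinant D = (0.4368)(0.1891) - (-0.1333)(-0.1333) = 0.06482
V_1 = [(0.2308)(0.1891) - (-0.1333)(0.5)]/D = 1.702 V
V_3 = [(0.4368)(0.5) - (0.2308)(-0.1333)]/D = 3.844 V
V_th = V_1 - V_3 = 1.702 - 3.844 = -2.142 V
Step 2 — R_th: zero the source — replace V1 by a short circuit (node 2 merges into node 0) — and find the resistance seen between A (node 1) and B (node 3).
Reduce the network between node 1 (A) and node 3 (B) by series/parallel combination:
  Rp1 = R1 ‖ R2 (parallel, both between nodes 0 and 1) = 1/(1/39 + 1/3.6) = 3.296 Ω
  Rp2 = R3 ‖ R4 (parallel, both between nodes 0 and 3) = 1/(1/18 + 1/4300) = 17.92 Ω
  Rs1 = Rp1 + Rp2 (series, joined only at node 0) = 3.296 + 17.92 = 21.22 Ω
  Rp3 = R5 ‖ Rs1 (parallel, both between nodes 1 and 3) = 1/(1/7.5 + 1/21.22) = 5.541 Ω
R_th = 5.541 Ω

Final answer: V_th = -2.142 V, R_th = 5.541 Ω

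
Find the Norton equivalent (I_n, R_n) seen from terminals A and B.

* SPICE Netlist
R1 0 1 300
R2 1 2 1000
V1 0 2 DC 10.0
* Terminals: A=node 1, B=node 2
Find the Thévenin equivalent first; then I_n = V_th/R_th and R_n = R_th.
Step 1 — V_th is the open-circuit voltage V_A - V_B (nothing connected across the terminals).
Nodal analysis, taking node 2 as the 0 V reference.
Source V1 fixes V_0 = 10 V.
KCL at each unknown node (sum of currents leaving = 0; resistances in Ω):
  Node 1: (V_1 - 10)/300 + (V_1 - 0)/1000 = 0
Collecting terms: 0.004333 × V_1 = 0.03333  =>  V_1 = 7.692 V
V_th = V_1 - V_2 = 7.692 - 0 = 7.692 V
Step 2 — R_th: zero the source — replace V1 by a short circuit (node 2 merges into node 0) — and find the resistance seen between A (node 1) and B (node 0).
Reduce the network between node 1 (A) and node 0 (B) by series/parallel combination:
  Rp1 = R1 ‖ R2 (parallel, both between nodes 0 and 1) = 1/(1/300 + 1/1000) = 230.8 Ω
R_th = 230.8 Ω
I_n = V_th/R_th = 7.692/230.8 = 0.03333 A, and R_n = R_th = 230.8 Ω

Final answer: I_n = 0.03333 A, R_n = 230.8 Ω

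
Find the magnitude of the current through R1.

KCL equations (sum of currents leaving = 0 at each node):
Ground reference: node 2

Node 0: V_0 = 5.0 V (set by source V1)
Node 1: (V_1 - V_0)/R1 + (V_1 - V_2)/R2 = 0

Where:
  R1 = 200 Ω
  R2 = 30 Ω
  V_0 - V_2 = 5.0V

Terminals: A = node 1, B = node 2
Nodal analysis, taking node 2 as the 0 V reference.
Source V1 fixes V_0 = 5 V.
KCL at each unknown node (sum of currents leaving = 0; resistances in Ω):
  Node 1: (V_1 - 5)/200 + (V_1 - 0)/30 = 0
Collecting terms: 0.03833 × V_1 = 0.025  =>  V_1 = 0.6522 V
I_R1 = (V_0 - V_1)/R1 = (5 - 0.6522)/200 = 0.02174 A
|I_R1| = 0.02174 A

Final answer: |I_R1| = 0.02174 A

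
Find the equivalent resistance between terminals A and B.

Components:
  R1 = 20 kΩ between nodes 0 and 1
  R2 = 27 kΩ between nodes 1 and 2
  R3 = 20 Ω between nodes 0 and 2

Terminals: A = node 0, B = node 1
Reduce the network between node 0 (A) and node 1 (B) by series/parallel combination:
  Rs1 = R3 + R2 (series, joined only at node 2) = 20 + 27000 = 27020 Ω
  Rp1 = R1 ‖ Rs1 (parallel, both between nodes 0 and 1) = 1/(1/20000 + 1/27020) = 11490 Ω
R_eq = 11.49 kΩ

Final answer: 11.49 kΩ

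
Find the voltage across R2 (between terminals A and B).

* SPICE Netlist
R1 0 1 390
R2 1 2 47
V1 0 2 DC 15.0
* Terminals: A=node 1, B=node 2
R1 and R2 are in series across V1 (node 0 → node 1 → node 2), and the output A–B is taken across R2, so this is a voltage divider.
Series current: I = V1/(R1 + R2) = 15/(390 + 47) = 15/437 = 0.03432 A
V_R2 = I × R2 = V1 × R2/(R1 + R2) = 15 × 47/437 = 1.613 V

Final answer: 1.613 V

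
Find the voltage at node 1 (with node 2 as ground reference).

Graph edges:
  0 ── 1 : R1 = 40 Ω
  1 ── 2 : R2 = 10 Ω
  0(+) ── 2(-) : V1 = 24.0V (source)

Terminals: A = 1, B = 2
Nodal analysis, taking node 2 as the 0 V reference.
Source V1 fixes V_0 = 24 V.
KCL at each unknown node (sum of currents leaving = 0; resistances in Ω):
  Node 1: (V_1 - 24)/40 + (V_1 - 0)/10 = 0
Collecting terms: 0.125 × V_1 = 0.6  =>  V_1 = 4.8 V
The requested potential is V_1 = 4.8 V.

Final answer: V_1 = 4.8 V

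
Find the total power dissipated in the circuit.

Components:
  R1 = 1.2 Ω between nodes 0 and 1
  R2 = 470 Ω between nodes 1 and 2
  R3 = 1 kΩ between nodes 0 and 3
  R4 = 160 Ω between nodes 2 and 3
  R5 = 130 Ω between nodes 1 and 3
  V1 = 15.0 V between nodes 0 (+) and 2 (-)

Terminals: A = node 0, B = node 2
Nodal analysis, taking node 2 as the 0 V reference.
Source V1 fixes V_0 = 15 V.
KCL at each unknown node (sum of currents leaving = 0; resistances in Ω):
  Node 1: (V_1 - 15)/1.2 + (V_1 - 0)/470 + (V_1 - V_3)/130 = 0
  Node 3: (V_3 - 15)/1000 + (V_3 - 0)/160 + (V_3 - V_1)/130 = 0
Collecting terms (coefficients in siemens):
  0.8432·V_1 - 0.007692·V_3 = 12.5
  0.01494·V_3 - 0.007692·V_1 = 0.015
Determinant D = (0.8432)(0.01494) - (-0.007692)(-0.007692) = 0.01254
V_1 = [(12.5)(0.01494) - (-0.007692)(0.015)]/D = 14.9 V
V_3 = [(0.8432)(0.015) - (12.5)(-0.007692)]/D = 8.677 V
Power in each resistor, P = (ΔV)²/R:
  P_R1 = (15 - 14.9)²/1.2 = 0.007607 W
  P_R2 = (14.9 - 0)²/470 = 0.4726 W
  P_R3 = (15 - 8.677)²/1000 = 0.03998 W
  P_R4 = (0 - 8.677)²/160 = 0.4705 W
  P_R5 = (14.9 - 8.677)²/130 = 0.2983 W
P_total = P_R1 + P_R2 + P_R3 + P_R4 + P_R5 = 1.289 W

Final answer: 1.289 W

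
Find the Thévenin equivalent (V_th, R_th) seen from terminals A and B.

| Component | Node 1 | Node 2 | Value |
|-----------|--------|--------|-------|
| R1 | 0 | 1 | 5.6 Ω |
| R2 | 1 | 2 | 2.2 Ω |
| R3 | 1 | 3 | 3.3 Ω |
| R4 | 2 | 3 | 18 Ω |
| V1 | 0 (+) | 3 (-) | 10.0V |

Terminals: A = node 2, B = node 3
Step 1 — V_th is the open-circuit voltage V_A - V_B (nothing connected across the terminals).
Nodal analysis, taking node 3 as the 0 V reference.
Source V1 fixes V_0 = 10 V.
KCL at each unknown node (sum of currents leaving = 0; resistances in Ω):
  Node 1: (V_1 - 10)/5.6 + (V_1 - V_2)/2.2 + (V_1 - 0)/3.3 = 0
  Node 2: (V_2 - V_1)/2.2 + (V_2 - 0)/18 = 0
Collecting terms (coefficients in siemens):
  0.9361·V_1 - 0.4545·V_2 = 1.786
  0.5101·V_2 - 0.4545·V_1 = 0
Determinant D = (0.9361)(0.5101) - (-0.4545)(-0.4545) = 0.2709
V_1 = [(1.786)(0.5101) - (-0.4545)(0)]/D = 3.362 V
V_2 = [(0.9361)(0) - (1.786)(-0.4545)]/D = 2.996 V
V_th = V_2 - V_3 = 2.996 - 0 = 2.996 V
Step 2 — R_th: zero the source — replace V1 by a short circuit (node 3 merges into node 0) — and find the resistance seen between A (node 2) and B (node 0).
Reduce the network between node 2 (A) and node 0 (B) by series/parallel combination:
  Rp1 = R1 ‖ R3 (parallel, both between nodes 0 and 1) = 1/(1/5.6 + 1/3.3) = 2.076 Ω
  Rs1 = R2 + Rp1 (series, joined only at node 1) = 2.2 + 2.076 = 4.276 Ω
  Rp2 = R4 ‖ Rs1 (parallel, both between nodes 0 and 2) = 1/(1/18 + 1/4.276) = 3.455 Ω
R_th = 3.455 Ω

Final answer: V_th = 2.996 V, R_th = 3.455 Ω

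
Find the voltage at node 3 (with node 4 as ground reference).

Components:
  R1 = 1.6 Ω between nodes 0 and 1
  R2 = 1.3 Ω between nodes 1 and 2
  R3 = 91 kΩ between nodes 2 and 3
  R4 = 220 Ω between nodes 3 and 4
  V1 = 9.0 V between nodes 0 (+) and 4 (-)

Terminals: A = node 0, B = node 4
Nodal analysis, taking node 4 as the 0 V reference.
Source V1 fixes V_0 = 9 V.
KCL at each unknown node (sum of currents leaving = 0; resistances in Ω):
  Node 1: (V_1 - 9)/1.6 + (V_1 - V_2)/1.3 = 0
  Node 2: (V_2 - V_1)/1.3 + (V_2 - V_3)/91000 = 0
  Node 3: (V_3 - V_2)/91000 + (V_3 - 0)/220 = 0
Collecting terms (coefficients in siemens):
  1.394·V_1 - 0.7692·V_2 = 5.625
  0.7692·V_2 - 0.7692·V_1 - 0.00001099·V_3 = 0
  0.004556·V_3 - 0.00001099·V_2 = 0
Solving these 3 simultaneous equations (Gaussian elimination) gives:
  V_1 = 9 V, V_2 = 9 V, V_3 = 0.02171 V
The requested potential is V_3 = 0.02171 V.

Final answer: V_3 = 0.02171 V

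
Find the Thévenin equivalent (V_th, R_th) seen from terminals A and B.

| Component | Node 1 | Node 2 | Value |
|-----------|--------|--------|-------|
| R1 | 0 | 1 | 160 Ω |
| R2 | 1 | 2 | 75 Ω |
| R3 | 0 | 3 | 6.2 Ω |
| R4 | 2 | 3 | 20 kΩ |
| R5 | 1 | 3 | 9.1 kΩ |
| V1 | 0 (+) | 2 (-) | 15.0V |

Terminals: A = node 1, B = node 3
Step 1 — V_th is the open-circuit voltage V_A - V_B (nothing connected across the terminals).
Nodal analysis, taking node 2 as the 0 V reference.
Source V1 fixes V_0 = 15 V.
KCL at each unknown node (sum of currents leaving = 0; resistances in Ω):
  Node 1: (V_1 - 15)/160 + (V_1 - 0)/75 + (V_1 - V_3)/9100 = 0
  Node 3: (V_3 - 15)/6.2 + (V_3 - 0)/20000 + (V_3 - V_1)/9100 = 0
Collecting terms (coefficients in siemens):
  0.01969·V_1 - 0.0001099·V_3 = 0.09375
  0.1615·V_3 - 0.0001099·V_1 = 2.419
Determinant D = (0.01969)(0.1615) - (-0.0001099)(-0.0001099) = 0.003179
V_1 = [(0.09375)(0.1615) - (-0.0001099)(2.419)]/D = 4.844 V
V_3 = [(0.01969)(2.419) - (0.09375)(-0.0001099)]/D = 14.99 V
V_th = V_1 - V_3 = 4.844 - 14.99 = -10.14 V
Step 2 — R_th: zero the source — replace V1 by a short circuit (node 2 merges into node 0) — and find the resistance seen between A (node 1) and B (node 3).
Reduce the network between node 1 (A) and node 3 (B) by series/parallel combination:
  Rp1 = R1 ‖ R2 (parallel, both between nodes 0 and 1) = 1/(1/160 + 1/75) = 51.06 Ω
  Rp2 = R3 ‖ R4 (parallel, both between nodes 0 and 3) = 1/(1/6.2 + 1/20000) = 6.198 Ω
  Rs1 = Rp1 + Rp2 (series, joined only at node 0) = 51.06 + 6.198 = 57.26 Ω
  Rp3 = R5 ‖ Rs1 (parallel, both between nodes 1 and 3) = 1/(1/9100 + 1/57.26) = 56.9 Ω
R_th = 56.9 Ω

Final answer: V_th = -10.14 V, R_th = 56.9 Ω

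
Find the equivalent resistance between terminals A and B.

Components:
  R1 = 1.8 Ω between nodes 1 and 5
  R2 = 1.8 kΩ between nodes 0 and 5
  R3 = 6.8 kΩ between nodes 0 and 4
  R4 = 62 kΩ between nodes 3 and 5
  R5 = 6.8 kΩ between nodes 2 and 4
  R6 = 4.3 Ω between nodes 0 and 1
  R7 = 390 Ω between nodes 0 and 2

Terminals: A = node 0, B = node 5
Reduce the network between node 0 (A) and node 5 (B) by series/parallel combination:
  Rs1 = R6 + R1 (series, joined only at node 1) = 4.3 + 1.8 = 6.1 Ω
  Rp1 = R2 ‖ Rs1 (parallel, both between nodes 0 and 5) = 1/(1/1800 + 1/6.1) = 6.079 Ω
  Rs2 = R7 + R5 (series, joined only at node 2) = 390 + 6800 = 7190 Ω
  Rp2 = R3 ‖ Rs2 (parallel, both between nodes 0 and 4) = 1/(1/6800 + 1/7190) = 3495 Ω
  R4 touches the rest of the network only at node 5 (its other end, node 3, goes nowhere), so no current can flow through it — remove it.
  Rp2 touches the rest of the network only at node 0 (its other end, node 4, goes nowhere), so no current can flow through it — remove it.
R_eq = 6.079 Ω

Final answer: 6.079 Ω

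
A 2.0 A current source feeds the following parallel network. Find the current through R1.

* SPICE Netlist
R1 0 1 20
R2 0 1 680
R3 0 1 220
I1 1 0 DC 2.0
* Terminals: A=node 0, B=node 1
All resistors sit directly between nodes 0 and 1, so they are in parallel and share one voltage V; the full source current 2 A splits among them.
1/R_par = 1/20 + 1/680 + 1/220 = 0.05602 S  =>  R_par = 17.85 Ω
V = I × R_par = 2 × 17.85 = 35.7 V
I_R1 = V/R1 = 35.7/20 = 1.785 A

Final answer: 1.785 A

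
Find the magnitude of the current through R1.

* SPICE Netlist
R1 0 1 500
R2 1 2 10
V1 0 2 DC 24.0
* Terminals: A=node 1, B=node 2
Nodal analysis, taking node 2 as the 0 V reference.
Source V1 fixes V_0 = 24 V.
KCL at each unknown node (sum of currents leaving = 0; resistances in Ω):
  Node 1: (V_1 - 24)/500 + (V_1 - 0)/10 = 0
Collecting terms: 0.102 × V_1 = 0.048  =>  V_1 = 0.4706 V
I_R1 = (V_0 - V_1)/R1 = (24 - 0.4706)/500 = 0.04706 A
|I_R1| = 0.04706 A

Final answer: |I_R1| = 0.04706 A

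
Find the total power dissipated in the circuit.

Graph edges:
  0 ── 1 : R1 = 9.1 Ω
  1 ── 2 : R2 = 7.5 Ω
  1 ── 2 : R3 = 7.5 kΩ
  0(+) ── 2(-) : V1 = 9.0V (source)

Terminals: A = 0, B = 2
Nodal analysis, taking node 2 as the 0 V reference.
Source V1 fixes V_0 = 9 V.
KCL at each unknown node (sum of currents leaving = 0; resistances in Ω):
  Node 1: (V_1 - 9)/9.1 + (V_1 - 0)/7.5 + (V_1 - 0)/7500 = 0
Collecting terms: 0.2434 × V_1 = 0.989  =>  V_1 = 4.064 V
Power in each resistor, P = (ΔV)²/R:
  P_R1 = (9 - 4.064)²/9.1 = 2.677 W
  P_R2 = (4.064 - 0)²/7.5 = 2.202 W
  P_R3 = (4.064 - 0)²/7500 = 0.002202 W
P_total = P_R1 + P_R2 + P_R3 = 4.882 W

Final answer: 4.882 W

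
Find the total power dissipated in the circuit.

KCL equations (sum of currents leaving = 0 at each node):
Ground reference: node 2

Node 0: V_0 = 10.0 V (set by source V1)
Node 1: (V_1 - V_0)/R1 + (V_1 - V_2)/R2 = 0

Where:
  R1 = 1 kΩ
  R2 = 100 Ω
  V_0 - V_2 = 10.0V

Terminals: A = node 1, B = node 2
Nodal analysis, taking node 2 as the 0 V reference.
Source V1 fixes V_0 = 10 V.
KCL at each unknown node (sum of currents leaving = 0; resistances in Ω):
  Node 1: (V_1 - 10)/1000 + (V_1 - 0)/100 = 0
Collecting terms: 0.011 × V_1 = 0.01  =>  V_1 = 0.9091 V
Power in each resistor, P = (ΔV)²/R:
  P_R1 = (10 - 0.9091)²/1000 = 0.08264 W
  P_R2 = (0.9091 - 0)²/100 = 0.008264 W
P_total = P_R1 + P_R2 = 0.09091 W

Final answer: 0.09091 W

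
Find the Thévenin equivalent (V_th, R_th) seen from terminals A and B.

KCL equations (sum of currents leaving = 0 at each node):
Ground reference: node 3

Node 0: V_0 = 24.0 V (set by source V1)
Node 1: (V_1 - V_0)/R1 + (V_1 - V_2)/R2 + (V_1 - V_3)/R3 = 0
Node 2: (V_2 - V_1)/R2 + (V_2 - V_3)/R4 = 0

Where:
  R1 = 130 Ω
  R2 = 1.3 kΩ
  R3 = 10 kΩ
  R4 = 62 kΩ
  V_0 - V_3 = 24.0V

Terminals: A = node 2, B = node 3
Step 1 — V_th is the open-circuit voltage V_A - V_B (nothing connected across the terminals).
Nodal analysis, taking node 3 as the 0 V reference.
Source V1 fixes V_0 = 24 V.
KCL at each unknown node (sum of currents leaving = 0; resistances in Ω):
  Node 1: (V_1 - 24)/130 + (V_1 - V_2)/1300 + (V_1 - 0)/10000 = 0
  Node 2: (V_2 - V_1)/1300 + (V_2 - 0)/62000 = 0
Collecting terms (coefficients in siemens):
  0.008562·V_1 - 0.0007692·V_2 = 0.1846
  0.0007854·V_2 - 0.0007692·V_1 = 0
Determinant D = (0.008562)(0.0007854) - (-0.0007692)(-0.0007692) = 0.000006132
V_1 = [(0.1846)(0.0007854) - (-0.0007692)(0)]/D = 23.64 V
V_2 = [(0.008562)(0) - (0.1846)(-0.0007692)]/D = 23.16 V
V_th = V_2 - V_3 = 23.16 - 0 = 23.16 V
Step 2 — R_th: zero the source — replace V1 by a short circuit (node 3 merges into node 0) — and find the resistance seen between A (node 2) and B (node 0).
Reduce the network between node 2 (A) and node 0 (B) by series/parallel combination:
  Rp1 = R1 ‖ R3 (parallel, both between nodes 0 and 1) = 1/(1/130 + 1/10000) = 128.3 Ω
  Rs1 = R2 + Rp1 (series, joined only at node 1) = 1300 + 128.3 = 1428 Ω
  Rp2 = R4 ‖ Rs1 (parallel, both between nodes 0 and 2) = 1/(1/62000 + 1/1428) = 1396 Ω
R_th = 1.396 kΩ

Final answer: V_th = 23.16 V, R_th = 1.396 kΩ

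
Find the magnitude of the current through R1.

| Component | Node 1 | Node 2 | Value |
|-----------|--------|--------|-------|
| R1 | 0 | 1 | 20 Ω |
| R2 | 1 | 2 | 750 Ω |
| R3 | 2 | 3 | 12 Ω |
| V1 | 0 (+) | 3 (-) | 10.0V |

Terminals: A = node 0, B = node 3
Nodal analysis, taking node 3 as the 0 V reference.
Source V1 fixes V_0 = 10 V.
KCL at each unknown node (sum of currents leaving = 0; resistances in Ω):
  Node 1: (V_1 - 10)/20 + (V_1 - V_2)/750 = 0
  Node 2: (V_2 - V_1)/750 + (V_2 - 0)/12 = 0
Collecting terms (coefficients in siemens):
  0.05133·V_1 - 0.001333·V_2 = 0.5
  0.08467·V_2 - 0.001333·V_1 = 0
Determinant D = (0.05133)(0.08467) - (-0.001333)(-0.001333) = 0.004344
V_1 = [(0.5)(0.08467) - (-0.001333)(0)]/D = 9.744 V
V_2 = [(0.05133)(0) - (0.5)(-0.001333)]/D = 0.1535 V
I_R1 = (V_0 - V_1)/R1 = (10 - 9.744)/20 = 0.01279 A
|I_R1| = 0.01279 A

Final answer: |I_R1| = 0.01279 A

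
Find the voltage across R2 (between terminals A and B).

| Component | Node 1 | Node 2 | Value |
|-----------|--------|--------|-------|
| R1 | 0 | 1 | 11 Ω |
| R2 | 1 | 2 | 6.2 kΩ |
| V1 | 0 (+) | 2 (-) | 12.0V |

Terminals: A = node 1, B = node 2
R1 and R2 are in series across V1 (node 0 → node 1 → node 2), and the output A–B is taken across R2, so this is a voltage divider.
Series current: I = V1/(R1 + R2) = 12/(11 + 6200) = 12/6211 = 0.001932 A
V_R2 = I × R2 = V1 × R2/(R1 + R2) = 12 × 6200/6211 = 11.98 V

Final answer: 11.98 V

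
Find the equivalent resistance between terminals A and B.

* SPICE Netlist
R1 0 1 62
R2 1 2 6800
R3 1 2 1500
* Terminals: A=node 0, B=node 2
Reduce the network between node 0 (A) and node 2 (B) by series/parallel combination:
  Rp1 = R2 ‖ R3 (parallel, both between nodes 1 and 2) = 1/(1/6800 + 1/1500) = 1229 Ω
  Rs1 = R1 + Rp1 (series, joined only at node 1) = 62 + 1229 = 1291 Ω
R_eq = 1.291 kΩ

Final answer: 1.291 kΩ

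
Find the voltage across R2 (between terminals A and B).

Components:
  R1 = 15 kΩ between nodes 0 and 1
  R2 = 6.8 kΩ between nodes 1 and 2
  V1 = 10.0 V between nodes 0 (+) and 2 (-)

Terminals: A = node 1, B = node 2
R1 and R2 are in series across V1 (node 0 → node 1 → node 2), and the output A–B is taken across R2, so this is a voltage divider.
Series current: I = V1/(R1 + R2) = 10/(15000 + 6800) = 10/21800 = 0.0004587 A
V_R2 = I × R2 = V1 × R2/(R1 + R2) = 10 × 6800/21800 = 3.119 V

Final answer: 3.119 V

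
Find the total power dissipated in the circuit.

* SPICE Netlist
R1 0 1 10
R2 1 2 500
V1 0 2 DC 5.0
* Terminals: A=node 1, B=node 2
Nodal analysis, taking node 2 as the 0 V reference.
Source V1 fixes V_0 = 5 V.
KCL at each unknown node (sum of currents leaving = 0; resistances in Ω):
  Node 1: (V_1 - 5)/10 + (V_1 - 0)/500 = 0
Collecting terms: 0.102 × V_1 = 0.5  =>  V_1 = 4.902 V
Power in each resistor, P = (ΔV)²/R:
  P_R1 = (5 - 4.902)²/10 = 0.0009612 W
  P_R2 = (4.902 - 0)²/500 = 0.04806 W
P_total = P_R1 + P_R2 = 0.04902 W

Final answer: 0.04902 W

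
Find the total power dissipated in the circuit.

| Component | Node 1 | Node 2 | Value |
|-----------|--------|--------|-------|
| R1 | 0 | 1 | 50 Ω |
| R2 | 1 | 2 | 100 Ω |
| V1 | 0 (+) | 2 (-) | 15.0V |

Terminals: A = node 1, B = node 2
Nodal analysis, taking node 2 as the 0 V reference.
Source V1 fixes V_0 = 15 V.
KCL at each unknown node (sum of currents leaving = 0; resistances in Ω):
  Node 1: (V_1 - 15)/50 + (V_1 - 0)/100 = 0
Collecting terms: 0.03 × V_1 = 0.3  =>  V_1 = 10 V
Power in each resistor, P = (ΔV)²/R:
  P_R1 = (15 - 10)²/50 = 0.5 W
  P_R2 = (10 - 0)²/100 = 1 W
P_total = P_R1 + P_R2 = 1.5 W

Final answer: 1.5 W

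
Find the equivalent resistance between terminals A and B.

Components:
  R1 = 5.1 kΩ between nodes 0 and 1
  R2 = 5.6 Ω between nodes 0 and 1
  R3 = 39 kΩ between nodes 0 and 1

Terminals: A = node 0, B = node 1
Reduce the network between node 0 (A) and node 1 (B) by series/parallel combination:
  Rp1 = R1 ‖ R2 ‖ R3 (parallel, all between nodes 0 and 1) = 1/(1/5100 + 1/5.6 + 1/39000) = 5.593 Ω
R_eq = 5.593 Ω

Final answer: 5.593 Ω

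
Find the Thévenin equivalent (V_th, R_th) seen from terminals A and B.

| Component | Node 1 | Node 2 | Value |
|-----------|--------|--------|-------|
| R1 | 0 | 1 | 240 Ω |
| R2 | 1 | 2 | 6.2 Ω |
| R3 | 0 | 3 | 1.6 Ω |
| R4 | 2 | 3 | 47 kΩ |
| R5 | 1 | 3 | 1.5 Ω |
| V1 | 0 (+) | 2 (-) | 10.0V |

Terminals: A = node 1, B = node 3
Step 1 — V_th is the open-circuit voltage V_A - V_B (nothing connected across the terminals).
Nodal analysis, taking node 2 as the 0 V reference.
Source V1 fixes V_0 = 10 V.
KCL at each unknown node (sum of currents leaving = 0; resistances in Ω):
  Node 1: (V_1 - 10)/240 + (V_1 - 0)/6.2 + (V_1 - V_3)/1.5 = 0
  Node 3: (V_3 - 10)/1.6 + (V_3 - 0)/47000 + (V_3 - V_1)/1.5 = 0
Collecting terms (coefficients in siemens):
  0.8321·V_1 - 0.6667·V_3 = 0.04167
  1.292·V_3 - 0.6667·V_1 = 6.25
Determinant D = (0.8321)(1.292) - (-0.6667)(-0.6667) = 0.6304
V_1 = [(0.04167)(1.292) - (-0.6667)(6.25)]/D = 6.695 V
V_3 = [(0.8321)(6.25) - (0.04167)(-0.6667)]/D = 8.294 V
V_th = V_1 - V_3 = 6.695 - 8.294 = -1.599 V
Step 2 — R_th: zero the source — replace V1 by a short circuit (node 2 merges into node 0) — and find the resistance seen between A (node 1) and B (node 3).
Reduce the network between node 1 (A) and node 3 (B) by series/parallel combination:
  Rp1 = R1 ‖ R2 (parallel, both between nodes 0 and 1) = 1/(1/240 + 1/6.2) = 6.044 Ω
  Rp2 = R3 ‖ R4 (parallel, both between nodes 0 and 3) = 1/(1/1.6 + 1/47000) = 1.6 Ω
  Rs1 = Rp1 + Rp2 (series, joined only at node 0) = 6.044 + 1.6 = 7.644 Ω
  Rp3 = R5 ‖ Rs1 (parallel, both between nodes 1 and 3) = 1/(1/1.5 + 1/7.644) = 1.254 Ω
R_th = 1.254 Ω

Final answer: V_th = -1.599 V, R_th = 1.254 Ω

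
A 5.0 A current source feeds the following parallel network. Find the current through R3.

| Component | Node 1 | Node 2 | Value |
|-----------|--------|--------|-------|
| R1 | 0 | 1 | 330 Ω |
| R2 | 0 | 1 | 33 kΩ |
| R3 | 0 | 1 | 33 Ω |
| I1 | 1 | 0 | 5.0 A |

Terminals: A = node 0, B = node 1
All resistors sit directly between nodes 0 and 1, so they are in parallel and share one voltage V; the full source current 5 A splits among them.
1/R_par = 1/330 + 1/33000 + 1/33 = 0.03336 S  =>  R_par = 29.97 Ω
V = I × R_par = 5 × 29.97 = 149.9 V
I_R3 = V/R3 = 149.9/33 = 4.541 A

Final answer: 4.541 A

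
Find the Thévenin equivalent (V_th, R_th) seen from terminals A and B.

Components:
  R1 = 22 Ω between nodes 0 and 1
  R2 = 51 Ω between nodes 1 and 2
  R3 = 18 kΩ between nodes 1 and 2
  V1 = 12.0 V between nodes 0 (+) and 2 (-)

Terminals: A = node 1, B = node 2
Step 1 — V_th is the open-circuit voltage V_A - V_B (nothing connected across the terminals).
Nodal analysis, taking node 2 as the 0 V reference.
Source V1 fixes V_0 = 12 V.
KCL at each unknown node (sum of currents leaving = 0; resistances in Ω):
  Node 1: (V_1 - 12)/22 + (V_1 - 0)/51 + (V_1 - 0)/18000 = 0
Collecting terms: 0.06512 × V_1 = 0.5455  =>  V_1 = 8.376 V
V_th = V_1 - V_2 = 8.376 - 0 = 8.376 V
Step 2 — R_th: zero the source — replace V1 by a short circuit (node 2 merges into node 0) — and find the resistance seen between A (node 1) and B (node 0).
Reduce the network between node 1 (A) and node 0 (B) by series/parallel combination:
  Rp1 = R1 ‖ R2 ‖ R3 (parallel, all between nodes 0 and 1) = 1/(1/22 + 1/51 + 1/18000) = 15.36 Ω
R_th = 15.36 Ω

Final answer: V_th = 8.376 V, R_th = 15.36 Ω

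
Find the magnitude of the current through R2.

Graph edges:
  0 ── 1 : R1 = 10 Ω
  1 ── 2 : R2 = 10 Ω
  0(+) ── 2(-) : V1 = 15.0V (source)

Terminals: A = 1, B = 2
Nodal analysis, taking node 2 as the 0 V reference.
Source V1 fixes V_0 = 15 V.
KCL at each unknown node (sum of currents leaving = 0; resistances in Ω):
  Node 1: (V_1 - 15)/10 + (V_1 - 0)/10 = 0
Collecting terms: 0.2 × V_1 = 1.5  =>  V_1 = 7.5 V
I_R2 = (V_1 - V_2)/R2 = (7.5 - 0)/10 = 0.75 A
|I_R2| = 0.75 A

Final answer: |I_R2| = 0.75 A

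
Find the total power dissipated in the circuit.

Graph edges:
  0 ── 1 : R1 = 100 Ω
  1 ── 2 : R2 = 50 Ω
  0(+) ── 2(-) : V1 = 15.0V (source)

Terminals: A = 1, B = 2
Nodal analysis, taking node 2 as the 0 V reference.
Source V1 fixes V_0 = 15 V.
KCL at each unknown node (sum of currents leaving = 0; resistances in Ω):
  Node 1: (V_1 - 15)/100 + (V_1 - 0)/50 = 0
Collecting terms: 0.03 × V_1 = 0.15  =>  V_1 = 5 V
Power in each resistor, P = (ΔV)²/R:
  P_R1 = (15 - 5)²/100 = 1 W
  P_R2 = (5 - 0)²/50 = 0.5 W
P_total = P_R1 + P_R2 = 1.5 W

Final answer: 1.5 W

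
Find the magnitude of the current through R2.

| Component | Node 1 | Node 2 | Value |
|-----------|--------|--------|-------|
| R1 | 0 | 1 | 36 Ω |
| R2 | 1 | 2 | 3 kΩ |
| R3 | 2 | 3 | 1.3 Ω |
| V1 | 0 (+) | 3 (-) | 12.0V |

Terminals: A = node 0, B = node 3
Nodal analysis, taking node 3 as the 0 V reference.
Source V1 fixes V_0 = 12 V.
KCL at each unknown node (sum of currents leaving = 0; resistances in Ω):
  Node 1: (V_1 - 12)/36 + (V_1 - V_2)/3000 = 0
  Node 2: (V_2 - V_1)/3000 + (V_2 - 0)/1.3 = 0
Collecting terms (coefficients in siemens):
  0.02811·V_1 - 0.0003333·V_2 = 0.3333
  0.7696·V_2 - 0.0003333·V_1 = 0
Determinant D = (0.02811)(0.7696) - (-0.0003333)(-0.0003333) = 0.02163
V_1 = [(0.3333)(0.7696) - (-0.0003333)(0)]/D = 11.86 V
V_2 = [(0.02811)(0) - (0.3333)(-0.0003333)]/D = 0.005136 V
I_R2 = (V_1 - V_2)/R2 = (11.86 - 0.005136)/3000 = 0.003951 A
|I_R2| = 0.003951 A

Final answer: |I_R2| = 0.003951 A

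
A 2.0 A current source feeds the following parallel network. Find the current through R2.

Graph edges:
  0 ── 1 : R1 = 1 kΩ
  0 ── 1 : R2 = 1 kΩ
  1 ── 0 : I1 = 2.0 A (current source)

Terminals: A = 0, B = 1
All resistors sit directly between nodes 0 and 1, so they are in parallel and share one voltage V; the full source current 2 A splits among them.
1/R_par = 1/1000 + 1/1000 = 0.002 S  =>  R_par = 500 Ω
V = I × R_par = 2 × 500 = 1000 V
I_R2 = V/R2 = 1000/1000 = 1 A

Final answer: 1 A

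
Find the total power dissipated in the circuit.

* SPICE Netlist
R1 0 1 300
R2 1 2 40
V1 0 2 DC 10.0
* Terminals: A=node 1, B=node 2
Nodal analysis, taking node 2 as the 0 V reference.
Source V1 fixes V_0 = 10 V.
KCL at each unknown node (sum of currents leaving = 0; resistances in Ω):
  Node 1: (V_1 - 10)/300 + (V_1 - 0)/40 = 0
Collecting terms: 0.02833 × V_1 = 0.03333  =>  V_1 = 1.176 V
Power in each resistor, P = (ΔV)²/R:
  P_R1 = (10 - 1.176)²/300 = 0.2595 W
  P_R2 = (1.176 - 0)²/40 = 0.0346 W
P_total = P_R1 + P_R2 = 0.2941 W

Final answer: 0.2941 W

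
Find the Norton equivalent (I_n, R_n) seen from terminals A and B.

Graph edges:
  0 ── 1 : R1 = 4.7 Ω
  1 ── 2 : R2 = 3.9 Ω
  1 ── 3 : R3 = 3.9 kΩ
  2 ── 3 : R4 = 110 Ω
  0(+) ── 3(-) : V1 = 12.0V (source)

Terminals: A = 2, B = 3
Find the Thévenin equivalent first; then I_n = V_th/R_th and R_n = R_th.
Step 1 — V_th is the open-circuit voltage V_A - V_B (nothing connected across the terminals).
Nodal analysis, taking node 3 as the 0 V reference.
Source V1 fixes V_0 = 12 V.
KCL at each unknown node (sum of currents leaving = 0; resistances in Ω):
  Node 1: (V_1 - 12)/4.7 + (V_1 - V_2)/3.9 + (V_1 - 0)/3900 = 0
  Node 2: (V_2 - V_1)/3.9 + (V_2 - 0)/110 = 0
Collecting terms (coefficients in siemens):
  0.4694·V_1 - 0.2564·V_2 = 2.553
  0.2655·V_2 - 0.2564·V_1 = 0
Determinant D = (0.4694)(0.2655) - (-0.2564)(-0.2564) = 0.05889
V_1 = [(2.553)(0.2655) - (-0.2564)(0)]/D = 11.51 V
V_2 = [(0.4694)(0) - (2.553)(-0.2564)]/D = 11.12 V
V_th = V_2 - V_3 = 11.12 - 0 = 11.12 V
Step 2 — R_th: zero the source — replace V1 by a short circuit (node 3 merges into node 0) — and find the resistance seen between A (node 2) and B (node 0).
Reduce the network between node 2 (A) and node 0 (B) by series/parallel combination:
  Rp1 = R1 ‖ R3 (parallel, both between nodes 0 and 1) = 1/(1/4.7 + 1/3900) = 4.694 Ω
  Rs1 = R2 + Rp1 (series, joined only at node 1) = 3.9 + 4.694 = 8.594 Ω
  Rp2 = R4 ‖ Rs1 (parallel, both between nodes 0 and 2) = 1/(1/110 + 1/8.594) = 7.972 Ω
R_th = 7.972 Ω
I_n = V_th/R_th = 11.12/7.972 = 1.395 A, and R_n = R_th = 7.972 Ω

Final answer: I_n = 1.395 A, R_n = 7.972 Ω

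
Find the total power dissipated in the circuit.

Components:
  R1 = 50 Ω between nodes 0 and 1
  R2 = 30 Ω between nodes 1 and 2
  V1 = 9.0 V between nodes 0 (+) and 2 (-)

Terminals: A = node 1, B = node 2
Nodal analysis, taking node 2 as the 0 V reference.
Source V1 fixes V_0 = 9 V.
KCL at each unknown node (sum of currents leaving = 0; resistances in Ω):
  Node 1: (V_1 - 9)/50 + (V_1 - 0)/30 = 0
Collecting terms: 0.05333 × V_1 = 0.18  =>  V_1 = 3.375 V
Power in each resistor, P = (ΔV)²/R:
  P_R1 = (9 - 3.375)²/50 = 0.6328 W
  P_R2 = (3.375 - 0)²/30 = 0.3797 W
P_total = P_R1 + P_R2 = 1.012 W

Final answer: 1.012 W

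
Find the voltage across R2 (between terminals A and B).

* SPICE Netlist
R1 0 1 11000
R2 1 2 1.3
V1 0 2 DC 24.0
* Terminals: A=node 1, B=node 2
R1 and R2 are in series across V1 (node 0 → node 1 → node 2), and the output A–B is taken across R2, so this is a voltage divider.
Series current: I = V1/(R1 + R2) = 24/(11000 + 1.3) = 24/11000 = 0.002182 A
V_R2 = I × R2 = V1 × R2/(R1 + R2) = 24 × 1.3/11000 = 0.002836 V

Final answer: 0.002836 V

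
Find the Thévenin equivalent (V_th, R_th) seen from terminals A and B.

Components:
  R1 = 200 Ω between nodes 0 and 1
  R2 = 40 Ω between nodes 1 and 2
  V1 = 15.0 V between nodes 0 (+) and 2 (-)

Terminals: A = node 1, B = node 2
Step 1 — V_th is the open-circuit voltage V_A - V_B (nothing connected across the terminals).
Nodal analysis, taking node 2 as the 0 V reference.
Source V1 fixes V_0 = 15 V.
KCL at each unknown node (sum of currents leaving = 0; resistances in Ω):
  Node 1: (V_1 - 15)/200 + (V_1 - 0)/40 = 0
Collecting terms: 0.03 × V_1 = 0.075  =>  V_1 = 2.5 V
V_th = V_1 - V_2 = 2.5 - 0 = 2.5 V
Step 2 — R_th: zero the source — replace V1 by a short circuit (node 2 merges into node 0) — and find the resistance seen between A (node 1) and B (node 0).
Reduce the network between node 1 (A) and node 0 (B) by series/parallel combination:
  Rp1 = R1 ‖ R2 (parallel, both between nodes 0 and 1) = 1/(1/200 + 1/40) = 33.33 Ω
R_th = 33.33 Ω

Final answer: V_th = 2.5 V, R_th = 33.33 Ω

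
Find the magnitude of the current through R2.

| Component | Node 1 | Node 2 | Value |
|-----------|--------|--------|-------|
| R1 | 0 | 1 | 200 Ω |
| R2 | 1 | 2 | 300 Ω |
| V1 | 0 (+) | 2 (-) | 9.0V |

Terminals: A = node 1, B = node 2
Nodal analysis, taking node 2 as the 0 V reference.
Source V1 fixes V_0 = 9 V.
KCL at each unknown node (sum of currents leaving = 0; resistances in Ω):
  Node 1: (V_1 - 9)/200 + (V_1 - 0)/300 = 0
Collecting terms: 0.008333 × V_1 = 0.045  =>  V_1 = 5.4 V
I_R2 = (V_1 - V_2)/R2 = (5.4 - 0)/300 = 0.018 A
|I_R2| = 0.018 A

Final answer: |I_R2| = 0.018 A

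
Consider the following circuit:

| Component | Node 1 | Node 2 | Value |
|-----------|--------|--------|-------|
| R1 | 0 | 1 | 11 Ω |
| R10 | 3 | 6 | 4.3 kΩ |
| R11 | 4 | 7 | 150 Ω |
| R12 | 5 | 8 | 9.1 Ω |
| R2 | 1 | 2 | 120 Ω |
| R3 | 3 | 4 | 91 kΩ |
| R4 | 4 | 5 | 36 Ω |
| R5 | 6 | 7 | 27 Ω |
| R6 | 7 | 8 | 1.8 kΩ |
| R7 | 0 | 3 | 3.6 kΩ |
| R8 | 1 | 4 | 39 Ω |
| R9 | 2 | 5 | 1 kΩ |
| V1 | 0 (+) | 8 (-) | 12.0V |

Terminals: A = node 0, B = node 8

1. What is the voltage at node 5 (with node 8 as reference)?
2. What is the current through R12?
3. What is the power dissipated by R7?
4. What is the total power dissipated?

Nodal analysis, taking node 8 as the 0 V reference.
Source V1 fixes V_0 = 12 V.
KCL at each unknown node (sum of currents leaving = 0; resistances in Ω):
  Node 1: (V_1 - 12)/11 + (V_1 - V_2)/120 + (V_1 - V_4)/39 = 0
  Node 2: (V_2 - V_1)/120 + (V_2 - V_5)/1000 = 0
  Node 3: (V_3 - V_4)/91000 + (V_3 - 12)/3600 + (V_3 - V_6)/4300 = 0
  Node 4: (V_4 - V_3)/91000 + (V_4 - V_5)/36 + (V_4 - V_1)/39 + (V_4 - V_7)/150 = 0
  Node 5: (V_5 - V_4)/36 + (V_5 - V_2)/1000 + (V_5 - 0)/9.1 = 0
  Node 6: (V_6 - V_7)/27 + (V_6 - V_3)/4300 = 0
  Node 7: (V_7 - V_6)/27 + (V_7 - 0)/1800 + (V_7 - V_4)/150 = 0
Collecting terms (coefficients in siemens):
  0.1249·V_1 - 0.008333·V_2 - 0.02564·V_4 = 1.091
  0.009333·V_2 - 0.008333·V_1 - 0.001·V_5 = 0
  0.0005213·V_3 - 0.00001099·V_4 - 0.0002326·V_6 = 0.003333
  0.0601·V_4 - 0.02564·V_1 - 0.00001099·V_3 - 0.02778·V_5 - 0.006667·V_7 = 0
  0.1387·V_5 - 0.001·V_2 - 0.02778·V_4 = 0
  0.03727·V_6 - 0.0002326·V_3 - 0.03704·V_7 = 0
  0.04426·V_7 - 0.006667·V_4 - 0.03704·V_6 = 0
Solving these 7 simultaneous equations (Gaussian elimination) gives:
  V_1 = 10.53 V, V_2 = 9.529 V, V_3 = 8.895 V, V_4 = 5.638 V
  V_5 = 1.198 V, V_6 = 5.341 V, V_7 = 5.318 V
Part 1:
  Read off the nodal solution: V_5 = 1.198 V
Part 2:
  I_R12 = (V_5 - V_8)/R12 = (1.198 - 0)/9.1 = 0.1317 A
  Magnitude: I_R12 = 0.1317 A
Part 3:
  I_R7 = (V_0 - V_3)/R7 = (12 - 8.895)/3600 = 0.0008624 A
  P_R7 = I_R7² × R7 = (0.0008624)² × 3600 = 0.002678 W
Part 4:
  Power in each resistor, P = (ΔV)²/R:
    P_R1 = (12 - 10.53)²/11 = 0.1968 W
    P_R2 = (10.53 - 9.529)²/120 = 0.008329 W
    P_R3 = (8.895 - 5.638)²/91000 = 0.0001166 W
    P_R4 = (5.638 - 1.198)²/36 = 0.5475 W
    P_R5 = (5.341 - 5.318)²/27 = 0.00001845 W
    P_R6 = (5.318 - 0)²/1800 = 0.01571 W
    P_R7 = (12 - 8.895)²/3600 = 0.002678 W
    P_R8 = (10.53 - 5.638)²/39 = 0.6134 W
    P_R9 = (9.529 - 1.198)²/1000 = 0.06941 W
    P_R10 = (8.895 - 5.341)²/4300 = 0.002938 W
    P_R11 = (5.638 - 5.318)²/150 = 0.0006793 W
    P_R12 = (1.198 - 0)²/9.1 = 0.1577 W
  P_total = P_R1 + P_R2 + P_R3 + P_R4 + P_R5 + P_R6 + P_R7 + P_R8 + P_R9 + P_R10 + P_R11 + P_R12 = 1.615 W

Final answers:
1. V_5 = 1.198 V
2. I_R12 = 0.1317 A
3. P_R7 = 0.002678 W
4. P_total = 1.615 W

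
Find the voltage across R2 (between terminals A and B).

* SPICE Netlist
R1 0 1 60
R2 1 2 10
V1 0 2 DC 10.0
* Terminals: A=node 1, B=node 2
R1 and R2 are in series across V1 (node 0 → node 1 → node 2), and the output A–B is taken across R2, so this is a voltage divider.
Series current: I = V1/(R1 + R2) = 10/(60 + 10) = 10/70 = 0.1429 A
V_R2 = I × R2 = V1 × R2/(R1 + R2) = 10 × 10/70 = 1.429 V

Final answer: 1.429 V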